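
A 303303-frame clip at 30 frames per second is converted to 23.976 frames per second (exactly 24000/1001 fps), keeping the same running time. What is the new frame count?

Target frames = source frames × (target rate / source rate) = 303303 × (24000/1001)/(30) = 303303 × 800/1001 = 242400.

242400 frames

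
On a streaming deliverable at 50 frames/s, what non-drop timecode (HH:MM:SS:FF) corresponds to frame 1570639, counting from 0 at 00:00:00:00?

1570639 ÷ 50 = 31412 full seconds, remainder 39 frames.
31412 s = 8 h 43 min 32 s.
Timecode: 08:43:32:39.

08:43:32:39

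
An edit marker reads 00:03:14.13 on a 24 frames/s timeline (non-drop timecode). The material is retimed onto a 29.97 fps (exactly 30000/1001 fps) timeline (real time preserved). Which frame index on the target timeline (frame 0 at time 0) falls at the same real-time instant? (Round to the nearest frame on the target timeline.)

Source frame index: (0×3600 + 3×60 + 14) × 24 + 13 = 4669.
Real time: 4669 / (24) = 4669/24 s.
Target frame: (4669/24) × (30000/1001) = 833750/143 ≈ 5830.420 → 5830.

frame 5830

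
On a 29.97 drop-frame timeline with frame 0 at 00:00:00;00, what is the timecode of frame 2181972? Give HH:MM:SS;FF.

20:13:25;06

Ten DF minutes hold 17982 frames, so frame 2181972 lies in block 121 (frames 2175822–2193803) with 6150 frames into that block.
The block's first minute is 1800 frames and the rest 1798 each; 6150 frames reaches minute 3, so 121 × 18 + 3 × 2 = 2184 labels have been skipped so far.
Adding those back, label number 2181972 + 2184 = 2184156 at 30 labels/s is 72805 s + 6 f = 20 h 13 min 25 s frame 6, i.e. 20:13:25;06.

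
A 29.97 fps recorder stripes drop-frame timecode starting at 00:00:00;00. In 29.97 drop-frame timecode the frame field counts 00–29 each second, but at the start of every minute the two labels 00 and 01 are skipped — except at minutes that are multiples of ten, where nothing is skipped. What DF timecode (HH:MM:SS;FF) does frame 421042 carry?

Ten DF minutes hold 17982 frames, so frame 421042 lies in block 23 (frames 413586–431567) with 7456 frames into that block.
The block's first minute is 1800 frames and the rest 1798 each; 7456 frames reaches minute 4, so 23 × 18 + 4 × 2 = 422 labels have been skipped so far.
Adding those back, label number 421042 + 422 = 421464 at 30 labels/s is 14048 s + 24 f = 3 h 54 min 8 s frame 24, i.e. 03:54:08;24.

03:54:08;24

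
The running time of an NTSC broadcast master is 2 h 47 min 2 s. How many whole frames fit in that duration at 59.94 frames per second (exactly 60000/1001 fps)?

600719 frames

2 h 47 min 2 s = 10022 s.
Frames = 10022 × 60000/1001 = 601320000/1001 ≈ 600719.2807.
Complete frames: 600719.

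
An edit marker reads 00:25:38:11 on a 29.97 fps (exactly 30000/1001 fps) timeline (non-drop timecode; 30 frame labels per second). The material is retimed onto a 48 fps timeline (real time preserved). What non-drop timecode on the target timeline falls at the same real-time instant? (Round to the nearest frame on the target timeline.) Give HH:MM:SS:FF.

00:25:39:43

Source frame index: (0×3600 + 25×60 + 38) × 30 + 11 = 46151.
Real time: 46151 / (30000/1001) = 46197151/30000 s.
Target frame: (46197151/30000) × (48) = 46197151/625 ≈ 73915.442 → 73915.
At 48 labels/s: frame 73915 → 00:25:39:43.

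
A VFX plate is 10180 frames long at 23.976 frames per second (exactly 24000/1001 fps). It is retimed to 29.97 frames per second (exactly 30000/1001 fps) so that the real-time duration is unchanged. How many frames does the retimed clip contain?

Frames at target rate = 10180 × (30000/1001) / (24000/1001) = 12725.

12725 frames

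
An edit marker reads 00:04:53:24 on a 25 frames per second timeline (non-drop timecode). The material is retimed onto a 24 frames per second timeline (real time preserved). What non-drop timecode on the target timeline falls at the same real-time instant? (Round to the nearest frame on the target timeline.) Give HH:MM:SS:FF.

00:04:53:23

Source frame index: (0×3600 + 4×60 + 53) × 25 + 24 = 7349.
Real time: 7349 / (25) = 7349/25 s.
Target frame: (7349/25) × (24) = 176376/25 ≈ 7055.040 → 7055.
At 24 labels/s: frame 7055 → 00:04:53:23.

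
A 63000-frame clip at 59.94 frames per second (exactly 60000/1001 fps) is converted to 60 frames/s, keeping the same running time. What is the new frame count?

63063 frames

Target frames = source frames × (target rate / source rate) = 63000 × (60)/(60000/1001) = 63000 × 1001/1000 = 63063.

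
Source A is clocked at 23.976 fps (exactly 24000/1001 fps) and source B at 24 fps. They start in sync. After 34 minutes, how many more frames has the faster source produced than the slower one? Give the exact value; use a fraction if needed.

34 min = 2040 s.
A emits 24000/1001 × 2040 = 48960000/1001 frames; B emits 24 × 2040 = 48960.
Difference = 48960/1001 frames (≈ 48.9111); B is ahead of A.

48960/1001 frames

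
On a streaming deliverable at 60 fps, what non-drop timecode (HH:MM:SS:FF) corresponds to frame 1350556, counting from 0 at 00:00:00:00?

06:15:09:16

1350556 ÷ 60 = 22509 full seconds, remainder 16 frames.
22509 s = 6 h 15 min 9 s.
Timecode: 06:15:09:16.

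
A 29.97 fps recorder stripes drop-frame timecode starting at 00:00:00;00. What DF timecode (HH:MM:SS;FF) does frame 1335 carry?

Ten DF minutes hold 17982 frames, so frame 1335 lies in block 0 (frames 0–17981) with 1335 frames into that block.
The block's first minute is 1800 frames and the rest 1798 each; 1335 frames reaches minute 0, so 0 × 18 + 0 × 2 = 0 labels have been skipped so far.
Adding those back, label number 1335 + 0 = 1335 at 30 labels/s is 44 s + 15 f = 0 h 0 min 44 s frame 15, i.e. 00:00:44;15.

00:00:44;15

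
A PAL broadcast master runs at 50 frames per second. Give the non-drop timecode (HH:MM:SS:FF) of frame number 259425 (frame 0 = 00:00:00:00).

259425 ÷ 50 = 5188 full seconds, remainder 25 frames.
5188 s = 1 h 26 min 28 s.
Timecode: 01:26:28:25.

01:26:28:25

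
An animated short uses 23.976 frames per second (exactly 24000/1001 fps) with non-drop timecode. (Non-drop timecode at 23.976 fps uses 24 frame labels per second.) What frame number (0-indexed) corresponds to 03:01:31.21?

frame 261405

Total seconds to the label: (3 × 3600 + 1 × 60 + 31) = 10891.
Frame index = 10891 × 24 + 21 = 261405.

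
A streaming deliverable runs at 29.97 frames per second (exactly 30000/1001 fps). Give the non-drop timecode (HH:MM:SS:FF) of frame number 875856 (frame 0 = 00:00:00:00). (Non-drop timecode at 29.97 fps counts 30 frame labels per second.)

875856 ÷ 30 = 29195 full seconds, remainder 6 frames.
29195 s = 8 h 6 min 35 s.
Timecode: 08:06:35:06.

08:06:35:06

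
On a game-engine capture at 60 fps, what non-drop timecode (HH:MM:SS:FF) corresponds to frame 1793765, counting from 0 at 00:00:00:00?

08:18:16:05

1793765 ÷ 60 = 29896 full seconds, remainder 5 frames.
29896 s = 8 h 18 min 16 s.
Timecode: 08:18:16:05.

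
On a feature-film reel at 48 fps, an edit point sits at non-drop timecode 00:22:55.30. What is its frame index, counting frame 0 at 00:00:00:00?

Total seconds to the label: (0 × 3600 + 22 × 60 + 55) = 1375.
Frame index = 1375 × 48 + 30 = 66030.

frame 66030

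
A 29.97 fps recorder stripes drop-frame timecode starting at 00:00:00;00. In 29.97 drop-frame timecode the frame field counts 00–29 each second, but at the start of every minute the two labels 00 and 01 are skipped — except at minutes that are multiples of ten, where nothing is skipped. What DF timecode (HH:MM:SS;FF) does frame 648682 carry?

Each 10-minute DF block holds 10 × 60 × 30 − 9 × 2 = 17982 frames. 648682 ÷ 17982 → 36 full blocks, remainder 1330.
Within the partial block the first minute is 1800 frames and each further minute 1798, so 0 further minute boundaries passed. Total skipped labels = 18 × 36 + 2 × 0 = 648.
Non-drop label index = 648682 + 648 = 649330; at 30 labels/s that is 06:00:44:10, i.e. DF 06:00:44;10.

06:00:44;10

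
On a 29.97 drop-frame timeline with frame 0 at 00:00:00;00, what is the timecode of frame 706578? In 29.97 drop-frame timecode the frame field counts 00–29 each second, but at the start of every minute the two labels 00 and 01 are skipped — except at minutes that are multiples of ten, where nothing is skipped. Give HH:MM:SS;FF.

06:32:56;04

Each 10-minute DF block holds 10 × 60 × 30 − 9 × 2 = 17982 frames. 706578 ÷ 17982 → 39 full blocks, remainder 5280.
Within the partial block the first minute is 1800 frames and each further minute 1798, so 2 further minute boundaries passed. Total skipped labels = 18 × 39 + 2 × 2 = 706.
Non-drop label index = 706578 + 706 = 707284; at 30 labels/s that is 06:32:56:04, i.e. DF 06:32:56;04.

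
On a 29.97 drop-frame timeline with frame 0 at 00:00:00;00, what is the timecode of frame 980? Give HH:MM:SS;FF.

00:00:32;20

Ten DF minutes hold 17982 frames, so frame 980 lies in block 0 (frames 0–17981) with 980 frames into that block.
The block's first minute is 1800 frames and the rest 1798 each; 980 frames reaches minute 0, so 0 × 18 + 0 × 2 = 0 labels have been skipped so far.
Adding those back, label number 980 + 0 = 980 at 30 labels/s is 32 s + 20 f = 0 h 0 min 32 s frame 20, i.e. 00:00:32;20.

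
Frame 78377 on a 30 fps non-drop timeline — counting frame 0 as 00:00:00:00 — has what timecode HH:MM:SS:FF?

78377 ÷ 30 = 2612 full seconds, remainder 17 frames.
2612 s = 0 h 43 min 32 s.
Timecode: 00:43:32:17.

00:43:32:17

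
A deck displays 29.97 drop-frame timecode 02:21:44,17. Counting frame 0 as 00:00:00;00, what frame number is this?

Complete 10-minute blocks: 14, each 17982 frames → 251748.
Remaining 1 whole minute in the current block: 1800 + 0 × 1798 = 1800 frames.
Within the current minute: 44 × 30 + 17 − 2 = 1335 (labels ;00/;01 skipped at this minute). Total = 251748 + 1800 + 1335 = 254883.

254883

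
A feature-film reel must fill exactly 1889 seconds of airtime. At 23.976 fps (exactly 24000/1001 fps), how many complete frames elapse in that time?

45290 frames

Frames = 1889 × 24000/1001 = 45336000/1001 ≈ 45290.7093.
Complete frames: 45290.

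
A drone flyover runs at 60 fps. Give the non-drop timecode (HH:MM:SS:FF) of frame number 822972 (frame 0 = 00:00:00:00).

03:48:36:12

822972 ÷ 60 = 13716 full seconds, remainder 12 frames.
13716 s = 3 h 48 min 36 s.
Timecode: 03:48:36:12.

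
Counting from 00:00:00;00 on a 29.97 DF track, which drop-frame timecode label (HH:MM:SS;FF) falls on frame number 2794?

00:01:33;06

Ten DF minutes hold 17982 frames, so frame 2794 lies in block 0 (frames 0–17981) with 2794 frames into that block.
The block's first minute is 1800 frames and the rest 1798 each; 2794 frames reaches minute 1, so 0 × 18 + 1 × 2 = 2 labels have been skipped so far.
Adding those back, label number 2794 + 2 = 2796 at 30 labels/s is 93 s + 6 f = 0 h 1 min 33 s frame 6, i.e. 00:01:33;06.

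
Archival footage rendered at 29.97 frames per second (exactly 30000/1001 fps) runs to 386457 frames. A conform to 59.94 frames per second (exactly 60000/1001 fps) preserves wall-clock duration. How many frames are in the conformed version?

Target frames = source frames × (target rate / source rate) = 386457 × (60000/1001)/(30000/1001) = 386457 × 2 = 772914.

772914 frames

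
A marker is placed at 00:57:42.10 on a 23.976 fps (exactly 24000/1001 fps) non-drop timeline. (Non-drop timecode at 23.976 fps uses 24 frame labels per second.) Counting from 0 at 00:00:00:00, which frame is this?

Total seconds to the label: (0 × 3600 + 57 × 60 + 42) = 3462.
Frame index = 3462 × 24 + 10 = 83098.

83098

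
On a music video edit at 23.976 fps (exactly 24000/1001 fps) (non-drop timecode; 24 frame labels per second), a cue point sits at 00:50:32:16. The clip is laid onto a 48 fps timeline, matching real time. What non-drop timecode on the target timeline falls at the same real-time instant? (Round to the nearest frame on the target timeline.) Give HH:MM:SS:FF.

00:50:35:34

Source frame index: (0×3600 + 50×60 + 32) × 24 + 16 = 72784.
Real time: 72784 / (24000/1001) = 4553549/1500 s.
Target frame: (4553549/1500) × (48) = 18214196/125 ≈ 145713.568 → 145714.
At 48 labels/s: frame 145714 → 00:50:35:34.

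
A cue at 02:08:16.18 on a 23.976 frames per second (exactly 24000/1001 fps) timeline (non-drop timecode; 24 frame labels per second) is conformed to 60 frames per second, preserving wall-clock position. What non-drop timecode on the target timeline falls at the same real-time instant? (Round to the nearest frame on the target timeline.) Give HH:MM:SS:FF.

02:08:24:27

Source frame index: (2×3600 + 8×60 + 16) × 24 + 18 = 184722.
Real time: 184722 / (24000/1001) = 30817787/4000 s.
Target frame: (30817787/4000) × (60) = 92453361/200 ≈ 462266.805 → 462267.
At 60 labels/s: frame 462267 → 02:08:24:27.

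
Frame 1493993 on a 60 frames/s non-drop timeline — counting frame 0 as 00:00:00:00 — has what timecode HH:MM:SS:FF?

06:54:59:53

1493993 ÷ 60 = 24899 full seconds, remainder 53 frames.
24899 s = 6 h 54 min 59 s.
Timecode: 06:54:59:53.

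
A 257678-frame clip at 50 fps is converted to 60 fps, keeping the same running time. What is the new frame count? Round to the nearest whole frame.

309214 frames

Frames at target rate = 257678 × (60) / (50) = 1546068/5 ≈ 309213.600.
Nearest whole frame: 309214.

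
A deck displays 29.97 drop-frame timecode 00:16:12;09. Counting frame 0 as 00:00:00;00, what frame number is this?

Complete 10-minute blocks: 1, each 17982 frames → 17982.
Remaining 6 whole minutes in the current block: 1800 + 5 × 1798 = 10790 frames.
Within the current minute: 12 × 30 + 9 − 2 = 367 (labels ;00/;01 skipped at this minute). Total = 17982 + 10790 + 367 = 29139.

29139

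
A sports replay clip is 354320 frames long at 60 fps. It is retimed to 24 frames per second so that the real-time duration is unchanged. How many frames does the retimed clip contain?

141728 frames

Target frames = source frames × (target rate / source rate) = 354320 × (24)/(60) = 354320 × 2/5 = 141728.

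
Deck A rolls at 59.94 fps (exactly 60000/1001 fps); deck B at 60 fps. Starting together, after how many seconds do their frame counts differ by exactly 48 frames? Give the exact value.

800.8 seconds

The gap grows by |60 − 60000/1001| = 60/1001 frames per second.
Time for a 48-frame gap: 48 ÷ (60/1001) = 800.8 s.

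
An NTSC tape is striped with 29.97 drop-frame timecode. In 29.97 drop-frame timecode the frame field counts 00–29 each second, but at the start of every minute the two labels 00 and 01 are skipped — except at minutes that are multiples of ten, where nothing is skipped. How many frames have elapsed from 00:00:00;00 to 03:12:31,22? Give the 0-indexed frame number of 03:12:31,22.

346206

As if non-drop at 30 labels/s: (3 × 3600 + 12 × 60 + 31) × 30 + 22 = 346552.
Minute boundaries passed: 192; those not divisible by 10: 192 − 19 = 173; dropped labels = 2 × 173 = 346.
Actual frame index = 346552 − 346 = 346206.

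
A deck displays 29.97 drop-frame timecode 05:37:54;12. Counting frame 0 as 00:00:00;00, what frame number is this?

Complete 10-minute blocks: 33, each 17982 frames → 593406.
Remaining 7 whole minutes in the current block: 1800 + 6 × 1798 = 12588 frames.
Within the current minute: 54 × 30 + 12 − 2 = 1630 (labels ;00/;01 skipped at this minute). Total = 593406 + 12588 + 1630 = 607624.

607624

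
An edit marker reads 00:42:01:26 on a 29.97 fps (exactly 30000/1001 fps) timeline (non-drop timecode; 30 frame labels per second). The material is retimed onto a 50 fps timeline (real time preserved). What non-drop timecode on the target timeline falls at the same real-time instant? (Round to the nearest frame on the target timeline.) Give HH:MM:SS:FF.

00:42:04:19

Source frame index: (0×3600 + 42×60 + 1) × 30 + 26 = 75656.
Real time: 75656 / (30000/1001) = 9466457/3750 s.
Target frame: (9466457/3750) × (50) = 9466457/75 ≈ 126219.427 → 126219.
At 50 labels/s: frame 126219 → 00:42:04:19.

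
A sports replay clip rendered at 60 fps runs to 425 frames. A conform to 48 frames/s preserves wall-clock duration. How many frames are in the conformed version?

Frames at target rate = 425 × (48) / (60) = 340.

340 frames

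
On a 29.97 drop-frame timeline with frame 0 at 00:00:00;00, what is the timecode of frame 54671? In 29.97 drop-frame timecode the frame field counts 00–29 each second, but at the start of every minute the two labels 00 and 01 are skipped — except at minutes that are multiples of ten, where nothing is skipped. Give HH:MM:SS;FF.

Each 10-minute DF block holds 10 × 60 × 30 − 9 × 2 = 17982 frames. 54671 ÷ 17982 → 3 full blocks, remainder 725.
Within the partial block the first minute is 1800 frames and each further minute 1798, so 0 further minute boundaries passed. Total skipped labels = 18 × 3 + 2 × 0 = 54.
Non-drop label index = 54671 + 54 = 54725; at 30 labels/s that is 00:30:24:05, i.e. DF 00:30:24;05.

00:30:24;05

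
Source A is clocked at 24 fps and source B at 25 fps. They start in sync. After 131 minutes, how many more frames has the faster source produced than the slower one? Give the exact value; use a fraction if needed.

131 min = 7860 s.
A emits 24 × 7860 = 188640 frames; B emits 25 × 7860 = 196500.
Difference = 7860 frames; B is ahead of A.

7860 frames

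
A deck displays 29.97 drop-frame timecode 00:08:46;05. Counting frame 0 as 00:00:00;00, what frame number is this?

As if non-drop at 30 labels/s: (0 × 3600 + 8 × 60 + 46) × 30 + 5 = 15785.
Minute boundaries passed: 8; those not divisible by 10: 8 − 0 = 8; dropped labels = 2 × 8 = 16.
Actual frame index = 15785 − 16 = 15769.

15769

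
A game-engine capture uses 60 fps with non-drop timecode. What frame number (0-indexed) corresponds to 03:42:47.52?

802072

Total seconds to the label: (3 × 3600 + 42 × 60 + 47) = 13367.
Frame index = 13367 × 60 + 52 = 802072.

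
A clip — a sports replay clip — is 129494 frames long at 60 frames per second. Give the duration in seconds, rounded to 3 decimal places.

2158.233 seconds

Running time = 129494 × 1/60 = 64747/30 s ≈ 2158.233 s.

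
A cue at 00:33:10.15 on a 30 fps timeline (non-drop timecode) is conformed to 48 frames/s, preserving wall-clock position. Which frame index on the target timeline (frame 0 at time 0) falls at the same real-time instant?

Source frame index: (0×3600 + 33×60 + 10) × 30 + 15 = 59715.
Real time: 59715 / (30) = 3981/2 s.
Target frame: (3981/2) × (48) = 95544.

frame 95544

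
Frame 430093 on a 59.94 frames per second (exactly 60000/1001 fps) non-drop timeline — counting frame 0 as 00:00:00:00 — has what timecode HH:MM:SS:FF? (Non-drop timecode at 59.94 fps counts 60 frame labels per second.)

430093 ÷ 60 = 7168 full seconds, remainder 13 frames.
7168 s = 1 h 59 min 28 s.
Timecode: 01:59:28:13.

01:59:28:13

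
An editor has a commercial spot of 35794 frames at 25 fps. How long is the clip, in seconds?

Running time = 35794 / (25) = 1431.76 s.

1431.76 seconds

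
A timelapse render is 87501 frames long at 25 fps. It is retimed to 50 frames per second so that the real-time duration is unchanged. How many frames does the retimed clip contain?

175002 frames

Target frames = source frames × (target rate / source rate) = 87501 × (50)/(25) = 87501 × 2 = 175002.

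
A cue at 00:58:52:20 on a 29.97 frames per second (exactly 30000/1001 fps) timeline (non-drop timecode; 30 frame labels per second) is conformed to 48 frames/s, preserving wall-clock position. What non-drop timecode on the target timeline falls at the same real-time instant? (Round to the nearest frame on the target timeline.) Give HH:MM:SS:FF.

Source frame index: (0×3600 + 58×60 + 52) × 30 + 20 = 105980.
Real time: 105980 / (30000/1001) = 5304299/1500 s.
Target frame: (5304299/1500) × (48) = 21217196/125 ≈ 169737.568 → 169738.
At 48 labels/s: frame 169738 → 00:58:56:10.

00:58:56:10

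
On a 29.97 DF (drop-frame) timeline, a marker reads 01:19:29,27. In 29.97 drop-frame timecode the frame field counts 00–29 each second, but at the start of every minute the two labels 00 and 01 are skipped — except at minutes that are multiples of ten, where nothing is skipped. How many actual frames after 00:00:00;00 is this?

As if non-drop at 30 labels/s: (1 × 3600 + 19 × 60 + 29) × 30 + 27 = 143097.
Minute boundaries passed: 79; those not divisible by 10: 79 − 7 = 72; dropped labels = 2 × 72 = 144.
Actual frame index = 143097 − 144 = 142953.

142953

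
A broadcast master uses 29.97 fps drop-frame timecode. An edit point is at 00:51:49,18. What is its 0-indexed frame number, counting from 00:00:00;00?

Complete 10-minute blocks: 5, each 17982 frames → 89910.
Remaining 1 whole minute in the current block: 1800 + 0 × 1798 = 1800 frames.
Within the current minute: 49 × 30 + 18 − 2 = 1486 (labels ;00/;01 skipped at this minute). Total = 89910 + 1800 + 1486 = 93196.

93196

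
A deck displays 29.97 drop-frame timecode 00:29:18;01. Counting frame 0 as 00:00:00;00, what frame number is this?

As if non-drop at 30 labels/s: (0 × 3600 + 29 × 60 + 18) × 30 + 1 = 52741.
Minute boundaries passed: 29; those not divisible by 10: 29 − 2 = 27; dropped labels = 2 × 27 = 54.
Actual frame index = 52741 − 54 = 52687.

52687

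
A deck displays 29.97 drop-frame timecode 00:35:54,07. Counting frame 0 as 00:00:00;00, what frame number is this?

As if non-drop at 30 labels/s: (0 × 3600 + 35 × 60 + 54) × 30 + 7 = 64627.
Minute boundaries passed: 35; those not divisible by 10: 35 − 3 = 32; dropped labels = 2 × 32 = 64.
Actual frame index = 64627 − 64 = 64563.

64563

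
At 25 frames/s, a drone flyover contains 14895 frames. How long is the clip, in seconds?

Running time = 14895 / (25) = 595.8 s.

595.8 seconds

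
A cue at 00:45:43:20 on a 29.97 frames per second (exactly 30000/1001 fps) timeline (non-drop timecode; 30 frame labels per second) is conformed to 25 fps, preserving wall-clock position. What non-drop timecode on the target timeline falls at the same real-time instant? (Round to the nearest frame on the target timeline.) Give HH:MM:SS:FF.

00:45:46:10

Source frame index: (0×3600 + 45×60 + 43) × 30 + 20 = 82310.
Real time: 82310 / (30000/1001) = 8239231/3000 s.
Target frame: (8239231/3000) × (25) = 8239231/120 ≈ 68660.258 → 68660.
At 25 labels/s: frame 68660 → 00:45:46:10.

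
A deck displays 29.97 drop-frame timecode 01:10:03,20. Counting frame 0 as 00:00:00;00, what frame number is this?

As if non-drop at 30 labels/s: (1 × 3600 + 10 × 60 + 3) × 30 + 20 = 126110.
Minute boundaries passed: 70; those not divisible by 10: 70 − 7 = 63; dropped labels = 2 × 63 = 126.
Actual frame index = 126110 − 126 = 125984.

125984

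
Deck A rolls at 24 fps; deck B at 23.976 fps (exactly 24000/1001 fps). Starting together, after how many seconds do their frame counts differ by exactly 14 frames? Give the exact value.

The gap grows by |24000/1001 − 24| = 24/1001 frames per second.
Time for a 14-frame gap: 14 ÷ (24/1001) = 7007/12 s.

7007/12 seconds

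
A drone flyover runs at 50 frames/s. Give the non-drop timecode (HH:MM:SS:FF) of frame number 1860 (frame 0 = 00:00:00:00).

1860 ÷ 50 = 37 full seconds, remainder 10 frames.
37 s = 0 h 0 min 37 s.
Timecode: 00:00:37:10.

00:00:37:10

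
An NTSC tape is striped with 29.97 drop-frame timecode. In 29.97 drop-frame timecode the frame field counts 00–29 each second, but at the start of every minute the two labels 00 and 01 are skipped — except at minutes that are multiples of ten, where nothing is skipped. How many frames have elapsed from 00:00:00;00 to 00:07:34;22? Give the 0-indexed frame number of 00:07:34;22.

13628

As if non-drop at 30 labels/s: (0 × 3600 + 7 × 60 + 34) × 30 + 22 = 13642.
Minute boundaries passed: 7; those not divisible by 10: 7 − 0 = 7; dropped labels = 2 × 7 = 14.
Actual frame index = 13642 − 14 = 13628.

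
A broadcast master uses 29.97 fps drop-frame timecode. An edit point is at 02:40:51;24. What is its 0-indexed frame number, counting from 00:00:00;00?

Complete 10-minute blocks: 16, each 17982 frames → 287712.
Remaining 0 whole minutes in the current block: 0 frames.
Within the current minute: 51 × 30 + 24 = 1554. Total = 287712 + 0 + 1554 = 289266.

289266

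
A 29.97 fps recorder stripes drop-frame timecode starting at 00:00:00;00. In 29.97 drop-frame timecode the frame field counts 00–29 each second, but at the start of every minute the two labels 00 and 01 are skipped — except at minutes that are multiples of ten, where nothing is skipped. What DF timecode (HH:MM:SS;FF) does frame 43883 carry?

Ten DF minutes hold 17982 frames, so frame 43883 lies in block 2 (frames 35964–53945) with 7919 frames into that block.
The block's first minute is 1800 frames and the rest 1798 each; 7919 frames reaches minute 4, so 2 × 18 + 4 × 2 = 44 labels have been skipped so far.
Adding those back, label number 43883 + 44 = 43927 at 30 labels/s is 1464 s + 7 f = 0 h 24 min 24 s frame 7, i.e. 00:24:24;07.

00:24:24;07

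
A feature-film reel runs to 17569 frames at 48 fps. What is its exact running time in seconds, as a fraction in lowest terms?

Running time = 17569 ÷ (48) = 17569 × 1/48 = 17569/48 s.

17569/48 seconds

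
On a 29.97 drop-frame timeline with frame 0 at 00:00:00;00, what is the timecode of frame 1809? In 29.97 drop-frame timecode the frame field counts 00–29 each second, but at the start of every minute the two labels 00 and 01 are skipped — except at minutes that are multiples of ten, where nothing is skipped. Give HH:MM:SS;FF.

00:01:00;11

Each 10-minute DF block holds 10 × 60 × 30 − 9 × 2 = 17982 frames. 1809 ÷ 17982 → 0 full blocks, remainder 1809.
Within the partial block the first minute is 1800 frames and each further minute 1798, so 1 further minute boundary passed. Total skipped labels = 18 × 0 + 2 × 1 = 2.
Non-drop label index = 1809 + 2 = 1811; at 30 labels/s that is 00:01:00:11, i.e. DF 00:01:00;11.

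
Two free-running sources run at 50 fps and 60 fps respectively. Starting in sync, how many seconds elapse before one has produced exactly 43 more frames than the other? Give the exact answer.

4.3 seconds

The gap grows by |60 − 50| = 10 frames per second.
Time for a 43-frame gap: 43 ÷ (10) = 4.3 s.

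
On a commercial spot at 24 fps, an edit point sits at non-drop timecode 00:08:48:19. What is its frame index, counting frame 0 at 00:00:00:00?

frame 12691

Total seconds to the label: (0 × 3600 + 8 × 60 + 48) = 528.
Frame index = 528 × 24 + 19 = 12691.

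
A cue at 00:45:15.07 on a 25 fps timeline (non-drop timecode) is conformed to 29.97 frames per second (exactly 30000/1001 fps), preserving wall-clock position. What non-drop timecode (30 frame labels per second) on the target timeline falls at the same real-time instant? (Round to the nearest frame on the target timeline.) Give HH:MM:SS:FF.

00:45:12:17

Source frame index: (0×3600 + 45×60 + 15) × 25 + 7 = 67882.
Real time: 67882 / (25) = 67882/25 s.
Target frame: (67882/25) × (30000/1001) = 81458400/1001 ≈ 81377.023 → 81377.
At 30 labels/s: frame 81377 → 00:45:12:17.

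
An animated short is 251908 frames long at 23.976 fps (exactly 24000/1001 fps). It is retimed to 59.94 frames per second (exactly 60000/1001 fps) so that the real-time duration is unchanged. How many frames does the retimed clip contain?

Target frames = source frames × (target rate / source rate) = 251908 × (60000/1001)/(24000/1001) = 251908 × 5/2 = 629770.

629770 frames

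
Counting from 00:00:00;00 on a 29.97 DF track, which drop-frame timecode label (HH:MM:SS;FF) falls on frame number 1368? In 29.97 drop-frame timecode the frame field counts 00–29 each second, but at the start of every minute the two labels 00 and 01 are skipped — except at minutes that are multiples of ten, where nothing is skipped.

00:00:45;18

Ten DF minutes hold 17982 frames, so frame 1368 lies in block 0 (frames 0–17981) with 1368 frames into that block.
The block's first minute is 1800 frames and the rest 1798 each; 1368 frames reaches minute 0, so 0 × 18 + 0 × 2 = 0 labels have been skipped so far.
Adding those back, label number 1368 + 0 = 1368 at 30 labels/s is 45 s + 18 f = 0 h 0 min 45 s frame 18, i.e. 00:00:45;18.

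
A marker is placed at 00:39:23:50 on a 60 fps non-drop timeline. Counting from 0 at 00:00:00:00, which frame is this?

Total seconds to the label: (0 × 3600 + 39 × 60 + 23) = 2363.
Frame index = 2363 × 60 + 50 = 141830.

141830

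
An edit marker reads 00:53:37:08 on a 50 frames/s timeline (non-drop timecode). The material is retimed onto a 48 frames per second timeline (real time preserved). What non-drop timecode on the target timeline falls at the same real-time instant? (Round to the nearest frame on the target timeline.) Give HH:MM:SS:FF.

Source frame index: (0×3600 + 53×60 + 37) × 50 + 8 = 160858.
Real time: 160858 / (50) = 80429/25 s.
Target frame: (80429/25) × (48) = 3860592/25 ≈ 154423.680 → 154424.
At 48 labels/s: frame 154424 → 00:53:37:08.

00:53:37:08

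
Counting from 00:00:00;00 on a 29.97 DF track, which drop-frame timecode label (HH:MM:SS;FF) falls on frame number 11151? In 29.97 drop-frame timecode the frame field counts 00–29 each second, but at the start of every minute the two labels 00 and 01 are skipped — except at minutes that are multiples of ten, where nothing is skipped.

Each 10-minute DF block holds 10 × 60 × 30 − 9 × 2 = 17982 frames. 11151 ÷ 17982 → 0 full blocks, remainder 11151.
Within the partial block the first minute is 1800 frames and each further minute 1798, so 6 further minute boundaries passed. Total skipped labels = 18 × 0 + 2 × 6 = 12.
Non-drop label index = 11151 + 12 = 11163; at 30 labels/s that is 00:06:12:03, i.e. DF 00:06:12;03.

00:06:12;03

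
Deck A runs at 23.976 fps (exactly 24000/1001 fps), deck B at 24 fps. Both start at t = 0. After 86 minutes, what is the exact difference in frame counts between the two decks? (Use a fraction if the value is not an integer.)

86 min = 5160 s.
A emits 24000/1001 × 5160 = 123840000/1001 frames; B emits 24 × 5160 = 123840.
Difference = 123840/1001 frames (≈ 123.7163); B is ahead of A.

123840/1001 frames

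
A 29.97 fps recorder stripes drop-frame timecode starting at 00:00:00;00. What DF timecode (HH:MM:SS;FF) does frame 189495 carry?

Each 10-minute DF block holds 10 × 60 × 30 − 9 × 2 = 17982 frames. 189495 ÷ 17982 → 10 full blocks, remainder 9675.
Within the partial block the first minute is 1800 frames and each further minute 1798, so 5 further minute boundaries passed. Total skipped labels = 18 × 10 + 2 × 5 = 190.
Non-drop label index = 189495 + 190 = 189685; at 30 labels/s that is 01:45:22:25, i.e. DF 01:45:22;25.

01:45:22;25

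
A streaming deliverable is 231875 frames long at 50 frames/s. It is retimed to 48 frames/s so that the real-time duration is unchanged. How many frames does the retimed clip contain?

Target frames = source frames × (target rate / source rate) = 231875 × (48)/(50) = 231875 × 24/25 = 222600.

222600 frames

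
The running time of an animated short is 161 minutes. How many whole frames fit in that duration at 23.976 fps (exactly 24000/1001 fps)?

231608 frames

161 min = 9660 s.
Frames = 9660 × 24000/1001 = 33120000/143 ≈ 231608.3916.
Complete frames: 231608.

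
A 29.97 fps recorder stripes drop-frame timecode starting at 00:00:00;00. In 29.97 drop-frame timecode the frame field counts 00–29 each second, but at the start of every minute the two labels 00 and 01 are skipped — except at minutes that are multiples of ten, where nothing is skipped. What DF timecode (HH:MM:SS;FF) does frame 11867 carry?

Ten DF minutes hold 17982 frames, so frame 11867 lies in block 0 (frames 0–17981) with 11867 frames into that block.
The block's first minute is 1800 frames and the rest 1798 each; 11867 frames reaches minute 6, so 0 × 18 + 6 × 2 = 12 labels have been skipped so far.
Adding those back, label number 11867 + 12 = 11879 at 30 labels/s is 395 s + 29 f = 0 h 6 min 35 s frame 29, i.e. 00:06:35;29.

00:06:35;29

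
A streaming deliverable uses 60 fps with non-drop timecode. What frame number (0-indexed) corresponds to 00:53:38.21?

frame 193101

Total seconds to the label: (0 × 3600 + 53 × 60 + 38) = 3218.
Frame index = 3218 × 60 + 21 = 193101.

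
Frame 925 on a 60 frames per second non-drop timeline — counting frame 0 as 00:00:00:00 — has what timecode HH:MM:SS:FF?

925 ÷ 60 = 15 full seconds, remainder 25 frames.
15 s = 0 h 0 min 15 s.
Timecode: 00:00:15:25.

00:00:15:25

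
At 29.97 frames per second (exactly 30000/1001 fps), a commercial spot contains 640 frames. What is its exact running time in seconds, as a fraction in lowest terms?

8008/375 seconds

Running time = 640 ÷ (30000/1001) = 640 × 1001/30000 = 8008/375 s.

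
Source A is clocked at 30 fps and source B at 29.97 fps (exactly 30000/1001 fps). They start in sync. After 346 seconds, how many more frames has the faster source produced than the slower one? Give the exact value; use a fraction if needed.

A emits 30 × 346 = 10380 frames; B emits 30000/1001 × 346 = 10380000/1001.
Difference = 10380/1001 frames (≈ 10.3696); B is behind A.

10380/1001 frames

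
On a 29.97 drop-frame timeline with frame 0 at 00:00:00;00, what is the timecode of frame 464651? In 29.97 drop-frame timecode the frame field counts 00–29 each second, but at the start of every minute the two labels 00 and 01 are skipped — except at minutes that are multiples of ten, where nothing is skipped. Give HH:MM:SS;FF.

Each 10-minute DF block holds 10 × 60 × 30 − 9 × 2 = 17982 frames. 464651 ÷ 17982 → 25 full blocks, remainder 15101.
Within the partial block the first minute is 1800 frames and each further minute 1798, so 8 further minute boundaries passed. Total skipped labels = 18 × 25 + 2 × 8 = 466.
Non-drop label index = 464651 + 466 = 465117; at 30 labels/s that is 04:18:23:27, i.e. DF 04:18:23;27.

04:18:23;27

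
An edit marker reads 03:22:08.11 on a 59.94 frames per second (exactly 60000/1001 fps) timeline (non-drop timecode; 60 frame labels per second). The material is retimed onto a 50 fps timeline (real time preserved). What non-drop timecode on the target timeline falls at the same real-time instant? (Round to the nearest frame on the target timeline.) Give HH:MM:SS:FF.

03:22:20:16

Source frame index: (3×3600 + 22×60 + 8) × 60 + 11 = 727691.
Real time: 727691 / (60000/1001) = 728418691/60000 s.
Target frame: (728418691/60000) × (50) = 728418691/1200 ≈ 607015.576 → 607016.
At 50 labels/s: frame 607016 → 03:22:20:16.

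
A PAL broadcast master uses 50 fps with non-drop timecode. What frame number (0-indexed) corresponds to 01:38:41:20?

frame 296070

Total seconds to the label: (1 × 3600 + 38 × 60 + 41) = 5921.
Frame index = 5921 × 50 + 20 = 296070.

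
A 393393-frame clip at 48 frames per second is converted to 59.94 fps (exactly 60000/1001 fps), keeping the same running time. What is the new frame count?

491250 frames

Target frames = source frames × (target rate / source rate) = 393393 × (60000/1001)/(48) = 393393 × 1250/1001 = 491250.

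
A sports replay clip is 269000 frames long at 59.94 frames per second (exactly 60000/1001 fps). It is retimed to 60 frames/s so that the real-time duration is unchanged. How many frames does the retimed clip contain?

269269 frames

Target frames = source frames × (target rate / source rate) = 269000 × (60)/(60000/1001) = 269000 × 1001/1000 = 269269.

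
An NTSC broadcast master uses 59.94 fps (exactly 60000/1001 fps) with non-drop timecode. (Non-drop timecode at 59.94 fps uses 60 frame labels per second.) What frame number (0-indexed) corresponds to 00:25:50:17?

Total seconds to the label: (0 × 3600 + 25 × 60 + 50) = 1550.
Frame index = 1550 × 60 + 17 = 93017.

frame 93017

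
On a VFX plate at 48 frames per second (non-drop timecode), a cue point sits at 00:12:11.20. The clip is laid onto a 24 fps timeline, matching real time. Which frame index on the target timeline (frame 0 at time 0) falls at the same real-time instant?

Source frame index: (0×3600 + 12×60 + 11) × 48 + 20 = 35108.
Real time: 35108 / (48) = 8777/12 s.
Target frame: (8777/12) × (24) = 17554.

frame 17554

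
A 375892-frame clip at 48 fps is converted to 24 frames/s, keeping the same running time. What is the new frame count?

187946 frames

Target frames = source frames × (target rate / source rate) = 375892 × (24)/(48) = 375892 × 1/2 = 187946.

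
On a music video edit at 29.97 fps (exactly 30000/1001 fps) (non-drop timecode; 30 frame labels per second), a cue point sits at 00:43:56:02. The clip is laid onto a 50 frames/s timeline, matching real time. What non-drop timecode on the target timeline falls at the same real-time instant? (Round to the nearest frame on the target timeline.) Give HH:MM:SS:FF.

00:43:58:35

Source frame index: (0×3600 + 43×60 + 56) × 30 + 2 = 79082.
Real time: 79082 / (30000/1001) = 39580541/15000 s.
Target frame: (39580541/15000) × (50) = 39580541/300 ≈ 131935.137 → 131935.
At 50 labels/s: frame 131935 → 00:43:58:35.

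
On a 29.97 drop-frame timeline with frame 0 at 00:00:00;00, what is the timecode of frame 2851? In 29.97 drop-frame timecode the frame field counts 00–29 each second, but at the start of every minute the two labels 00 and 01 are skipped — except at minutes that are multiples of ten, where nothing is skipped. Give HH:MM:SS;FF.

Each 10-minute DF block holds 10 × 60 × 30 − 9 × 2 = 17982 frames. 2851 ÷ 17982 → 0 full blocks, remainder 2851.
Within the partial block the first minute is 1800 frames and each further minute 1798, so 1 further minute boundary passed. Total skipped labels = 18 × 0 + 2 × 1 = 2.
Non-drop label index = 2851 + 2 = 2853; at 30 labels/s that is 00:01:35:03, i.e. DF 00:01:35;03.

00:01:35;03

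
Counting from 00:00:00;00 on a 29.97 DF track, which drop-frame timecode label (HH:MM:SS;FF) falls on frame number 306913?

02:50:40;19

Ten DF minutes hold 17982 frames, so frame 306913 lies in block 17 (frames 305694–323675) with 1219 frames into that block.
The block's first minute is 1800 frames and the rest 1798 each; 1219 frames reaches minute 0, so 17 × 18 + 0 × 2 = 306 labels have been skipped so far.
Adding those back, label number 306913 + 306 = 307219 at 30 labels/s is 10240 s + 19 f = 2 h 50 min 40 s frame 19, i.e. 02:50:40;19.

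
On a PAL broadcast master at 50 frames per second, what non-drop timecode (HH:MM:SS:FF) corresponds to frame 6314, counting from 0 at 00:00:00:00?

6314 ÷ 50 = 126 full seconds, remainder 14 frames.
126 s = 0 h 2 min 6 s.
Timecode: 00:02:06:14.

00:02:06:14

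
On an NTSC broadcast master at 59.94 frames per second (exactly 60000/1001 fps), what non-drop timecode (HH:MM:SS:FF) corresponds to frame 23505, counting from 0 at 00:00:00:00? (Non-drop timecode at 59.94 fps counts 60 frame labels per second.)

23505 ÷ 60 = 391 full seconds, remainder 45 frames.
391 s = 0 h 6 min 31 s.
Timecode: 00:06:31:45.

00:06:31:45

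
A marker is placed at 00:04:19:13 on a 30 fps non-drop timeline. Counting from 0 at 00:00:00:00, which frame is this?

Total seconds to the label: (0 × 3600 + 4 × 60 + 19) = 259.
Frame index = 259 × 30 + 13 = 7783.

frame 7783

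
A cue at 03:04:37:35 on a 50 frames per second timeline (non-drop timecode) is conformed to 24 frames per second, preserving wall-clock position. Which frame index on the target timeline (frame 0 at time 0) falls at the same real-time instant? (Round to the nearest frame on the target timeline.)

Source frame index: (3×3600 + 4×60 + 37) × 50 + 35 = 553885.
Real time: 553885 / (50) = 110777/10 s.
Target frame: (110777/10) × (24) = 1329324/5 ≈ 265864.800 → 265865.

frame 265865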